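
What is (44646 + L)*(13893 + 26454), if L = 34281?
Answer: 3184467669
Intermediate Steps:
(44646 + L)*(13893 + 26454) = (44646 + 34281)*(13893 + 26454) = 78927*40347 = 3184467669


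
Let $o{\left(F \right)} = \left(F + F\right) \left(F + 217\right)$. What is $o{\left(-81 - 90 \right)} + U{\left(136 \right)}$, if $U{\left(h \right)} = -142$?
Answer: $-15874$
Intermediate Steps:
$o{\left(F \right)} = 2 F \left(217 + F\right)$
$o{\left(-81 - 90 \right)} + U{\left(136 \right)} = 2 \left(-81 - 90\right) \left(217 - 171\right) - 142 = 2 \left(-171\right) \left(217 - 171\right) - 142 = 2 \left(-171\right) 46 - 142 = -15732 - 142 = -15874$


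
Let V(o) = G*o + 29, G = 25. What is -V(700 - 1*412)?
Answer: -7229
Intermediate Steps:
V(o) = 29 + 25*o (V(o) = 25*o + 29 = 29 + 25*o)
-V(700 - 1*412) = -(29 + 25*(700 - 1*412)) = -(29 + 25*(700 - 412)) = -(29 + 25*288) = -(29 + 7200) = -1*7229 = -7229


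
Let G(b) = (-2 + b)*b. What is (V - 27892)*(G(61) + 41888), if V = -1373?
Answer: -1331177055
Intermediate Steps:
G(b) = b*(-2 + b)
(V - 27892)*(G(61) + 41888) = (-1373 - 27892)*(61*(-2 + 61) + 41888) = -29265*(61*59 + 41888) = -29265*(3599 + 41888) = -29265*45487 = -1331177055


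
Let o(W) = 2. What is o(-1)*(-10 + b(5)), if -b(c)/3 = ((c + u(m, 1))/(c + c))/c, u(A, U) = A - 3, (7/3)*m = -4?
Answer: -3506/175 ≈ -20.034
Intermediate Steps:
m = -12/7 (m = (3/7)*(-4) = -12/7 ≈ -1.7143)
u(A, U) = -3 + A
b(c) = -3*(-33/7 + c)/(2*c²) (b(c) = -3*(c + (-3 - 12/7))/(c + c)/c = -3*(c - 33/7)/((2*c))/c = -3*(-33/7 + c)*(1/(2*c))/c = -3*(-33/7 + c)/(2*c)/c = -3*(-33/7 + c)/(2*c²))
o(-1)*(-10 + b(5)) = 2*(-10 + (3/14)*(33 - 7*5)/5²) = 2*(-10 + (3/14)*(1/25)*(33 - 35)) = 2*(-10 + (3/14)*(1/25)*(-2)) = 2*(-10 - 3/175) = 2*(-1753/175) = -3506/175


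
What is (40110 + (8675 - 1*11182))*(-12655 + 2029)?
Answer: -399569478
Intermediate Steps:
(40110 + (8675 - 1*11182))*(-12655 + 2029) = (40110 + (8675 - 11182))*(-10626) = (40110 - 2507)*(-10626) = 37603*(-10626) = -399569478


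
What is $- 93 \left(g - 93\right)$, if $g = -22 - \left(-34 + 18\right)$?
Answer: $9207$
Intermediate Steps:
$g = -6$ ($g = -22 - -16 = -22 + 16 = -6$)
$- 93 \left(g - 93\right) = - 93 \left(-6 - 93\right) = \left(-93\right) \left(-99\right) = 9207$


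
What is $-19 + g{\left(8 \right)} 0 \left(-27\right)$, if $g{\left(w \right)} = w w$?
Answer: $-19$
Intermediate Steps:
$g{\left(w \right)} = w^{2}$
$-19 + g{\left(8 \right)} 0 \left(-27\right) = -19 + 8^{2} \cdot 0 \left(-27\right) = -19 + 64 \cdot 0 = -19 + 0 = -19$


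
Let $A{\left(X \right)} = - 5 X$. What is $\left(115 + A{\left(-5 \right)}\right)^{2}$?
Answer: $19600$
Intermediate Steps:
$\left(115 + A{\left(-5 \right)}\right)^{2} = \left(115 - -25\right)^{2} = \left(115 + 25\right)^{2} = 140^{2} = 19600$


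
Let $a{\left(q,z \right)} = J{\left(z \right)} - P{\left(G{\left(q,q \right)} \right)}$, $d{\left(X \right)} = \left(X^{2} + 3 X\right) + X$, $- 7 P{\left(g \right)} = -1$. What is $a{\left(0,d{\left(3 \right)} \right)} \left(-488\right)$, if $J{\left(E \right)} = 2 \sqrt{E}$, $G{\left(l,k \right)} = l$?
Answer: $\frac{488}{7} - 976 \sqrt{21} \approx -4402.9$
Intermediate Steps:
$P{\left(g \right)} = \frac{1}{7}$ ($P{\left(g \right)} = \left(- \frac{1}{7}\right) \left(-1\right) = \frac{1}{7}$)
$d{\left(X \right)} = X^{2} + 4 X$
$a{\left(q,z \right)} = - \frac{1}{7} + 2 \sqrt{z}$ ($a{\left(q,z \right)} = 2 \sqrt{z} - \frac{1}{7} = - \frac{1}{7} + 2 \sqrt{z}$)
$a{\left(0,d{\left(3 \right)} \right)} \left(-488\right) = \left(- \frac{1}{7} + 2 \sqrt{3 \left(4 + 3\right)}\right) \left(-488\right) = \left(- \frac{1}{7} + 2 \sqrt{3 \cdot 7}\right) \left(-488\right) = \left(- \frac{1}{7} + 2 \sqrt{21}\right) \left(-488\right) = \frac{488}{7} - 976 \sqrt{21}$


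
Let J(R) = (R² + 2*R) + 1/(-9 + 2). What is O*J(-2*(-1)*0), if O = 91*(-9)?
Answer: 117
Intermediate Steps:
J(R) = -⅐ + R² + 2*R (J(R) = (R² + 2*R) + 1/(-7) = (R² + 2*R) - ⅐ = -⅐ + R² + 2*R)
O = -819
O*J(-2*(-1)*0) = -819*(-⅐ + (-2*(-1)*0)² + 2*(-2*(-1)*0)) = -819*(-⅐ + (2*0)² + 2*(2*0)) = -819*(-⅐ + 0² + 2*0) = -819*(-⅐ + 0 + 0) = -819*(-⅐) = 117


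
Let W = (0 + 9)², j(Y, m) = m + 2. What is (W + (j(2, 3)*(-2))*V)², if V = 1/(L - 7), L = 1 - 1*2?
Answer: 108241/16 ≈ 6765.1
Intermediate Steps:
L = -1 (L = 1 - 2 = -1)
j(Y, m) = 2 + m
V = -⅛ (V = 1/(-1 - 7) = 1/(-8) = -⅛ ≈ -0.12500)
W = 81 (W = 9² = 81)
(W + (j(2, 3)*(-2))*V)² = (81 + ((2 + 3)*(-2))*(-⅛))² = (81 + (5*(-2))*(-⅛))² = (81 - 10*(-⅛))² = (81 + 5/4)² = (329/4)² = 108241/16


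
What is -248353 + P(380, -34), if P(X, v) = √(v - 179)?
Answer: -248353 + I*√213 ≈ -2.4835e+5 + 14.595*I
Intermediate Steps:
P(X, v) = √(-179 + v)
-248353 + P(380, -34) = -248353 + √(-179 - 34) = -248353 + √(-213) = -248353 + I*√213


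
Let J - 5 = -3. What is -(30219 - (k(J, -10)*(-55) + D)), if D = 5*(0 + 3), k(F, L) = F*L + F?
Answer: -29214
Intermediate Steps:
J = 2 (J = 5 - 3 = 2)
k(F, L) = F + F*L
D = 15 (D = 5*3 = 15)
-(30219 - (k(J, -10)*(-55) + D)) = -(30219 - ((2*(1 - 10))*(-55) + 15)) = -(30219 - ((2*(-9))*(-55) + 15)) = -(30219 - (-18*(-55) + 15)) = -(30219 - (990 + 15)) = -(30219 - 1*1005) = -(30219 - 1005) = -1*29214 = -29214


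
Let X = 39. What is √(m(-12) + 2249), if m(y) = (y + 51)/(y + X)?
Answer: √20254/3 ≈ 47.439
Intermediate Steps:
m(y) = (51 + y)/(39 + y) (m(y) = (y + 51)/(y + 39) = (51 + y)/(39 + y))
√(m(-12) + 2249) = √((51 - 12)/(39 - 12) + 2249) = √(39/27 + 2249) = √((1/27)*39 + 2249) = √(13/9 + 2249) = √(20254/9) = √20254/3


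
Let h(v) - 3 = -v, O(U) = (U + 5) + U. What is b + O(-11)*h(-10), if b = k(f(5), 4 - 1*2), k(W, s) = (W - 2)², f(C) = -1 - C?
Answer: -157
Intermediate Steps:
O(U) = 5 + 2*U (O(U) = (5 + U) + U = 5 + 2*U)
h(v) = 3 - v
k(W, s) = (-2 + W)²
b = 64 (b = (-2 + (-1 - 1*5))² = (-2 + (-1 - 5))² = (-2 - 6)² = (-8)² = 64)
b + O(-11)*h(-10) = 64 + (5 + 2*(-11))*(3 - 1*(-10)) = 64 + (5 - 22)*(3 + 10) = 64 - 17*13 = 64 - 221 = -157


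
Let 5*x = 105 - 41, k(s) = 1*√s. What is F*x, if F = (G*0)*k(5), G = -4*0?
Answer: 0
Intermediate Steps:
k(s) = √s
G = 0
x = 64/5 (x = (105 - 41)/5 = (⅕)*64 = 64/5 ≈ 12.800)
F = 0 (F = (0*0)*√5 = 0*√5 = 0)
F*x = 0*(64/5) = 0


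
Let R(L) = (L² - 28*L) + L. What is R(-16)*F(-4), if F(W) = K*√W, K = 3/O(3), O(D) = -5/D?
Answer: -12384*I/5 ≈ -2476.8*I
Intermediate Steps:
R(L) = L² - 27*L
K = -9/5 (K = 3/((-5/3)) = 3/((-5*⅓)) = 3/(-5/3) = 3*(-⅗) = -9/5 ≈ -1.8000)
F(W) = -9*√W/5
R(-16)*F(-4) = (-16*(-27 - 16))*(-18*I/5) = (-16*(-43))*(-18*I/5) = 688*(-18*I/5) = -12384*I/5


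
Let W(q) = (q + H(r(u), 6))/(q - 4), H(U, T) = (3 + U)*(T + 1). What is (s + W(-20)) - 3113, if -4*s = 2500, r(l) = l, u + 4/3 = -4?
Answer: -269027/72 ≈ -3736.5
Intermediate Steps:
u = -16/3 (u = -4/3 - 4 = -16/3 ≈ -5.3333)
s = -625 (s = -¼*2500 = -625)
H(U, T) = (1 + T)*(3 + U) (H(U, T) = (3 + U)*(1 + T) = (1 + T)*(3 + U))
W(q) = (-49/3 + q)/(-4 + q) (W(q) = (q + (3 - 16/3 + 3*6 + 6*(-16/3)))/(q - 4) = (q + (3 - 16/3 + 18 - 32))/(-4 + q) = (q - 49/3)/(-4 + q) = (-49/3 + q)/(-4 + q))
(s + W(-20)) - 3113 = (-625 + (-49/3 - 20)/(-4 - 20)) - 3113 = (-625 - 109/3/(-24)) - 3113 = (-625 - 1/24*(-109/3)) - 3113 = (-625 + 109/72) - 3113 = -44891/72 - 3113 = -269027/72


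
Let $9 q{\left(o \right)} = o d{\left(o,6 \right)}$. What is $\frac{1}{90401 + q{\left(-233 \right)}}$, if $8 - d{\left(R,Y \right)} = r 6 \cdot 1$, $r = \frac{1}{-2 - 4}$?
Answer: $\frac{1}{90168} \approx 1.109 \cdot 10^{-5}$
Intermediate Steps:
$r = - \frac{1}{6}$ ($r = \frac{1}{-6} = - \frac{1}{6} \approx -0.16667$)
$d{\left(R,Y \right)} = 9$ ($d{\left(R,Y \right)} = 8 - \left(- \frac{1}{6}\right) 6 \cdot 1 = 8 - \left(-1\right) 1 = 8 - -1 = 8 + 1 = 9$)
$q{\left(o \right)} = o$ ($q{\left(o \right)} = \frac{o 9}{9} = \frac{9 o}{9} = o$)
$\frac{1}{90401 + q{\left(-233 \right)}} = \frac{1}{90401 - 233} = \frac{1}{90168}$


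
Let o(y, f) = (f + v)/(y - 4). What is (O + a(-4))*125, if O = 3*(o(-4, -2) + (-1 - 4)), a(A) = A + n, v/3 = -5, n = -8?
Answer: -20625/8 ≈ -2578.1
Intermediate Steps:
v = -15 (v = 3*(-5) = -15)
o(y, f) = (-15 + f)/(-4 + y) (o(y, f) = (f - 15)/(y - 4) = (-15 + f)/(-4 + y))
a(A) = -8 + A (a(A) = A - 8 = -8 + A)
O = -69/8 (O = 3*((-15 - 2)/(-4 - 4) + (-1 - 4)) = 3*(-17/(-8) - 5) = 3*(-⅛*(-17) - 5) = 3*(17/8 - 5) = 3*(-23/8) = -69/8 ≈ -8.6250)
(O + a(-4))*125 = (-69/8 + (-8 - 4))*125 = (-69/8 - 12)*125 = -165/8*125 = -20625/8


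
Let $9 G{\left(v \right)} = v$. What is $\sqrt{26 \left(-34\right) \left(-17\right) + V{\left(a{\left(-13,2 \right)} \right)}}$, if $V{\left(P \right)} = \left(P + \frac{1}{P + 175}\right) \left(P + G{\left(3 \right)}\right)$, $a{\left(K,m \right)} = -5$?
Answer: $\frac{\sqrt{108745685}}{85} \approx 122.68$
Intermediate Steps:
$G{\left(v \right)} = \frac{v}{9}$
$V{\left(P \right)} = \left(\frac{1}{3} + P\right) \left(P + \frac{1}{175 + P}\right)$ ($V{\left(P \right)} = \left(P + \frac{1}{P + 175}\right) \left(P + \frac{1}{9} \cdot 3\right) = \left(P + \frac{1}{175 + P}\right) \left(P + \frac{1}{3}\right) = \left(P + \frac{1}{175 + P}\right) \left(\frac{1}{3} + P\right) = \left(\frac{1}{3} + P\right) \left(P + \frac{1}{175 + P}\right)$)
$\sqrt{26 \left(-34\right) \left(-17\right) + V{\left(a{\left(-13,2 \right)} \right)}} = \sqrt{26 \left(-34\right) \left(-17\right) + \frac{1 + 3 \left(-5\right)^{3} + 178 \left(-5\right) + 526 \left(-5\right)^{2}}{3 \left(175 - 5\right)}} = \sqrt{\left(-884\right) \left(-17\right) + \frac{1 + 3 \left(-125\right) - 890 + 526 \cdot 25}{3 \cdot 170}} = \sqrt{15028 + \frac{1}{3} \cdot \frac{1}{170} \left(1 - 375 - 890 + 13150\right)} = \sqrt{15028 + \frac{1}{3} \cdot \frac{1}{170} \cdot 11886} = \sqrt{15028 + \frac{1981}{85}} = \sqrt{\frac{1279361}{85}} = \frac{\sqrt{108745685}}{85}$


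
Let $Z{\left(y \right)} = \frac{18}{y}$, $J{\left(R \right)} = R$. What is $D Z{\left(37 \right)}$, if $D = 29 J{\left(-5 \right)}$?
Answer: $- \frac{2610}{37} \approx -70.541$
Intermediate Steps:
$D = -145$ ($D = 29 \left(-5\right) = -145$)
$D Z{\left(37 \right)} = - 145 \cdot \frac{18}{37} = - 145 \cdot 18 \cdot \frac{1}{37} = \left(-145\right) \frac{18}{37} = - \frac{2610}{37}$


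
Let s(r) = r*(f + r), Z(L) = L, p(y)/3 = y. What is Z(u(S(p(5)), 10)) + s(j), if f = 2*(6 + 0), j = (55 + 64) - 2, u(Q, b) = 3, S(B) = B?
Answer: 15096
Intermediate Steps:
p(y) = 3*y
j = 117 (j = 119 - 2 = 117)
f = 12 (f = 2*6 = 12)
s(r) = r*(12 + r)
Z(u(S(p(5)), 10)) + s(j) = 3 + 117*(12 + 117) = 3 + 117*129 = 3 + 15093 = 15096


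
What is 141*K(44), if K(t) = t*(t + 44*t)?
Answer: 12283920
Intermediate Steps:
K(t) = 45*t**2 (K(t) = t*(45*t) = 45*t**2)
141*K(44) = 141*(45*44**2) = 141*(45*1936) = 141*87120 = 12283920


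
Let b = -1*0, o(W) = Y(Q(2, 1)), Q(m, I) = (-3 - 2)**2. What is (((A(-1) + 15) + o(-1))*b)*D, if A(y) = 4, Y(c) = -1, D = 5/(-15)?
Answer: 0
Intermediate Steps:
Q(m, I) = 25 (Q(m, I) = (-5)**2 = 25)
D = -1/3 (D = 5*(-1/15) = -1/3 ≈ -0.33333)
o(W) = -1
b = 0
(((A(-1) + 15) + o(-1))*b)*D = (((4 + 15) - 1)*0)*(-1/3) = ((19 - 1)*0)*(-1/3) = (18*0)*(-1/3) = 0*(-1/3) = 0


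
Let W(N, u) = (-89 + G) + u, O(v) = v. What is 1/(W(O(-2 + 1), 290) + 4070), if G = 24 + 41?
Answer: 1/4336 ≈ 0.00023063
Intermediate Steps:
G = 65
W(N, u) = -24 + u (W(N, u) = (-89 + 65) + u = -24 + u)
1/(W(O(-2 + 1), 290) + 4070) = 1/((-24 + 290) + 4070) = 1/(266 + 4070) = 1/4336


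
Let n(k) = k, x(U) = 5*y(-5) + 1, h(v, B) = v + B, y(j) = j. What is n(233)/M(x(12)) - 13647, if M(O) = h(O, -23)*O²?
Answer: -369451817/27072 ≈ -13647.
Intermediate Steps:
h(v, B) = B + v
x(U) = -24 (x(U) = 5*(-5) + 1 = -25 + 1 = -24)
M(O) = O²*(-23 + O) (M(O) = (-23 + O)*O² = O²*(-23 + O))
n(233)/M(x(12)) - 13647 = 233/(((-24)²*(-23 - 24))) - 13647 = 233/((576*(-47))) - 13647 = 233/(-27072) - 13647 = 233*(-1/27072) - 13647 = -233/27072 - 13647 = -369451817/27072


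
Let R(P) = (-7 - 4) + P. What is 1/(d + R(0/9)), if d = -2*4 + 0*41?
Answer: -1/19 ≈ -0.052632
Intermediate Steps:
R(P) = -11 + P
d = -8 (d = -8 + 0 = -8)
1/(d + R(0/9)) = 1/(-8 + (-11 + 0/9)) = 1/(-8 + (-11 + (1/9)*0)) = 1/(-8 + (-11 + 0)) = 1/(-8 - 11) = 1/(-19) = -1/19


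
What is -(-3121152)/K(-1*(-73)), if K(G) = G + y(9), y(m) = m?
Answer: 1560576/41 ≈ 38063.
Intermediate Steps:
K(G) = 9 + G (K(G) = G + 9 = 9 + G)
-(-3121152)/K(-1*(-73)) = -(-3121152)/(9 - 1*(-73)) = -(-3121152)/(9 + 73) = -(-3121152)/82 = -1*(-1560576/41) = 1560576/41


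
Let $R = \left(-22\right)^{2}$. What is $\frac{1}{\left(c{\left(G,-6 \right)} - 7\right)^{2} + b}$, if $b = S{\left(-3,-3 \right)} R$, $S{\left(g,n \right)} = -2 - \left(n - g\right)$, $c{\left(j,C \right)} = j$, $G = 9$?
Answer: $- \frac{1}{964} \approx -0.0010373$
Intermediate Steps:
$R = 484$
$S{\left(g,n \right)} = -2 + g - n$ ($S{\left(g,n \right)} = -2 + \left(g - n\right) = -2 + g - n$)
$b = -968$ ($b = \left(-2 - 3 - -3\right) 484 = \left(-2 - 3 + 3\right) 484 = \left(-2\right) 484 = -968$)
$\frac{1}{\left(c{\left(G,-6 \right)} - 7\right)^{2} + b} = \frac{1}{\left(9 - 7\right)^{2} - 968} = \frac{1}{2^{2} - 968} = \frac{1}{4 - 968} = \frac{1}{-964} = - \frac{1}{964}$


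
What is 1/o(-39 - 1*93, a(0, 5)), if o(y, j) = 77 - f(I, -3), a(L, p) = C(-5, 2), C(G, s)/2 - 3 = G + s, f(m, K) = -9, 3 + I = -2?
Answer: 1/86 ≈ 0.011628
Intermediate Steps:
I = -5 (I = -3 - 2 = -5)
C(G, s) = 6 + 2*G + 2*s (C(G, s) = 6 + 2*(G + s) = 6 + (2*G + 2*s) = 6 + 2*G + 2*s)
a(L, p) = 0 (a(L, p) = 6 + 2*(-5) + 2*2 = 6 - 10 + 4 = 0)
o(y, j) = 86 (o(y, j) = 77 - 1*(-9) = 77 + 9 = 86)
1/o(-39 - 1*93, a(0, 5)) = 1/86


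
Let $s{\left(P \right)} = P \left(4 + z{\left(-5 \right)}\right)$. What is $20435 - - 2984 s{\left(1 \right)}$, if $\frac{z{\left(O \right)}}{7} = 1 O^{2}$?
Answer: $554571$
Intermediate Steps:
$z{\left(O \right)} = 7 O^{2}$ ($z{\left(O \right)} = 7 \cdot 1 O^{2} = 7 O^{2}$)
$s{\left(P \right)} = 179 P$ ($s{\left(P \right)} = P \left(4 + 7 \left(-5\right)^{2}\right) = P \left(4 + 7 \cdot 25\right) = P \left(4 + 175\right) = P 179 = 179 P$)
$20435 - - 2984 s{\left(1 \right)} = 20435 - - 2984 \cdot 179 \cdot 1 = 20435 - \left(-2984\right) 179 = 20435 - -534136 = 20435 + 534136 = 554571$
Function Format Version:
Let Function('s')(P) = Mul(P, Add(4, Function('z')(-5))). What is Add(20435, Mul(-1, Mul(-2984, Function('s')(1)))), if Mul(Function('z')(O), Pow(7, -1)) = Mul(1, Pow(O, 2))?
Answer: 554571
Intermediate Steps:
Function('z')(O) = Mul(7, Pow(O, 2)) (Function('z')(O) = Mul(7, Mul(1, Pow(O, 2))) = Mul(7, Pow(O, 2)))
Function('s')(P) = Mul(179, P) (Function('s')(P) = Mul(P, Add(4, Mul(7, Pow(-5, 2)))) = Mul(P, Add(4, Mul(7, 25))) = Mul(P, Add(4, 175)) = Mul(P, 179) = Mul(179, P))
Add(20435, Mul(-1, Mul(-2984, Function('s')(1)))) = Add(20435, Mul(-1, Mul(-2984, Mul(179, 1)))) = Add(20435, Mul(-1, Mul(-2984, 179))) = Add(20435, Mul(-1, -534136)) = Add(20435, 534136) = 554571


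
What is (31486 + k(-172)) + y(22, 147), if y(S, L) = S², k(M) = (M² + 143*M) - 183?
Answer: 36775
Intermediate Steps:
k(M) = -183 + M² + 143*M
(31486 + k(-172)) + y(22, 147) = (31486 + (-183 + (-172)² + 143*(-172))) + 22² = (31486 + (-183 + 29584 - 24596)) + 484 = (31486 + 4805) + 484 = 36291 + 484 = 36775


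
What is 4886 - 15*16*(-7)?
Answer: 6566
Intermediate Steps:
4886 - 15*16*(-7) = 4886 - 240*(-7) = 4886 - 1*(-1680) = 4886 + 1680 = 6566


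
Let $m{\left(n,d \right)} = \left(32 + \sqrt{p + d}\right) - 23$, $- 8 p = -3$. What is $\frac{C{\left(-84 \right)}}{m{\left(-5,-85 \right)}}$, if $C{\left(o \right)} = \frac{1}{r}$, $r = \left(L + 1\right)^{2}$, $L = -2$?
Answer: $\frac{72}{1325} - \frac{2 i \sqrt{1354}}{1325} \approx 0.05434 - 0.055542 i$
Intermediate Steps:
$p = \frac{3}{8}$ ($p = \left(- \frac{1}{8}\right) \left(-3\right) = \frac{3}{8} \approx 0.375$)
$m{\left(n,d \right)} = 9 + \sqrt{\frac{3}{8} + d}$ ($m{\left(n,d \right)} = \left(32 + \sqrt{\frac{3}{8} + d}\right) - 23 = 9 + \sqrt{\frac{3}{8} + d}$)
$r = 1$ ($r = \left(-2 + 1\right)^{2} = \left(-1\right)^{2} = 1$)
$C{\left(o \right)} = 1$ ($C{\left(o \right)} = 1^{-1} = 1$)
$\frac{C{\left(-84 \right)}}{m{\left(-5,-85 \right)}} = 1 \frac{1}{9 + \frac{\sqrt{6 + 16 \left(-85\right)}}{4}} = 1 \frac{1}{9 + \frac{\sqrt{6 - 1360}}{4}} = 1 \frac{1}{9 + \frac{\sqrt{-1354}}{4}} = 1 \frac{1}{9 + \frac{i \sqrt{1354}}{4}} = \frac{1}{9 + \frac{i \sqrt{1354}}{4}}$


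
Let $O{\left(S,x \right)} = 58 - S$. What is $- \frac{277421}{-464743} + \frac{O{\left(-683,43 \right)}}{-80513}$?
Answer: $\frac{21991622410}{37417853159} \approx 0.58773$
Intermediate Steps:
$- \frac{277421}{-464743} + \frac{O{\left(-683,43 \right)}}{-80513} = - \frac{277421}{-464743} + \frac{58 - -683}{-80513} = \left(-277421\right) \left(- \frac{1}{464743}\right) + \left(58 + 683\right) \left(- \frac{1}{80513}\right) = \frac{277421}{464743} + 741 \left(- \frac{1}{80513}\right) = \frac{277421}{464743} - \frac{741}{80513} = \frac{21991622410}{37417853159}$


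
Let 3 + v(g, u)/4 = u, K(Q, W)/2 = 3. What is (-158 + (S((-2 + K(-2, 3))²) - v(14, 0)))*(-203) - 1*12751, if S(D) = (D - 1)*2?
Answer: 10797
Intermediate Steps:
K(Q, W) = 6 (K(Q, W) = 2*3 = 6)
v(g, u) = -12 + 4*u
S(D) = -2 + 2*D (S(D) = (-1 + D)*2 = -2 + 2*D)
(-158 + (S((-2 + K(-2, 3))²) - v(14, 0)))*(-203) - 1*12751 = (-158 + ((-2 + 2*(-2 + 6)²) - (-12 + 4*0)))*(-203) - 1*12751 = (-158 + ((-2 + 2*4²) - (-12 + 0)))*(-203) - 12751 = (-158 + ((-2 + 2*16) - 1*(-12)))*(-203) - 12751 = (-158 + ((-2 + 32) + 12))*(-203) - 12751 = (-158 + (30 + 12))*(-203) - 12751 = (-158 + 42)*(-203) - 12751 = -116*(-203) - 12751 = 23548 - 12751 = 10797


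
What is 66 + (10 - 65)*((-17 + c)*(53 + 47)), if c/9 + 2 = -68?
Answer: 3558566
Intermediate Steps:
c = -630 (c = -18 + 9*(-68) = -18 - 612 = -630)
66 + (10 - 65)*((-17 + c)*(53 + 47)) = 66 + (10 - 65)*((-17 - 630)*(53 + 47)) = 66 - (-35585)*100 = 66 - 55*(-64700) = 66 + 3558500 = 3558566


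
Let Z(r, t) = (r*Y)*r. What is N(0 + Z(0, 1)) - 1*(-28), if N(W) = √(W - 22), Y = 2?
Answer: 28 + I*√22 ≈ 28.0 + 4.6904*I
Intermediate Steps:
Z(r, t) = 2*r² (Z(r, t) = (r*2)*r = (2*r)*r = 2*r²)
N(W) = √(-22 + W)
N(0 + Z(0, 1)) - 1*(-28) = √(-22 + (0 + 2*0²)) - 1*(-28) = √(-22 + (0 + 2*0)) + 28 = √(-22 + (0 + 0)) + 28 = √(-22 + 0) + 28 = √(-22) + 28 = I*√22 + 28 = 28 + I*√22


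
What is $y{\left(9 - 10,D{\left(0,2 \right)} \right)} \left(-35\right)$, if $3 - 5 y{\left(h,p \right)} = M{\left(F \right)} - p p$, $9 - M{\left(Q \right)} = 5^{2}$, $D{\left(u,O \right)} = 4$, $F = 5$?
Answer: $-245$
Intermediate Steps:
$M{\left(Q \right)} = -16$ ($M{\left(Q \right)} = 9 - 5^{2} = 9 - 25 = -16$)
$y{\left(h,p \right)} = \frac{19}{5} + \frac{p^{2}}{5}$ ($y{\left(h,p \right)} = \frac{3}{5} - \frac{-16 - p p}{5} = \frac{3}{5} - \frac{-16 - p^{2}}{5} = \frac{3}{5} + \left(\frac{16}{5} + \frac{p^{2}}{5}\right) = \frac{19}{5} + \frac{p^{2}}{5}$)
$y{\left(9 - 10,D{\left(0,2 \right)} \right)} \left(-35\right) = \left(\frac{19}{5} + \frac{4^{2}}{5}\right) \left(-35\right) = \left(\frac{19}{5} + \frac{1}{5} \cdot 16\right) \left(-35\right) = \left(\frac{19}{5} + \frac{16}{5}\right) \left(-35\right) = 7 \left(-35\right) = -245$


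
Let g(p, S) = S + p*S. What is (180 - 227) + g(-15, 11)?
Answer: -201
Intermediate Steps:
g(p, S) = S + S*p
(180 - 227) + g(-15, 11) = (180 - 227) + 11*(1 - 15) = -47 + 11*(-14) = -47 - 154 = -201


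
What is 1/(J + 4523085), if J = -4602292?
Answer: -1/79207 ≈ -1.2625e-5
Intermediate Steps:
1/(J + 4523085) = 1/(-4602292 + 4523085) = 1/(-79207) = -1/79207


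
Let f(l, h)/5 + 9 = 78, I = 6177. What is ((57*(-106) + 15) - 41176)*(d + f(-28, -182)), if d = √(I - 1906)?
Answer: -16285035 - 47203*√4271 ≈ -1.9370e+7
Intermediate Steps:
f(l, h) = 345 (f(l, h) = -45 + 5*78 = -45 + 390 = 345)
d = √4271 (d = √(6177 - 1906) = √4271 ≈ 65.353)
((57*(-106) + 15) - 41176)*(d + f(-28, -182)) = ((57*(-106) + 15) - 41176)*(√4271 + 345) = ((-6042 + 15) - 41176)*(345 + √4271) = (-6027 - 41176)*(345 + √4271) = -47203*(345 + √4271) = -16285035 - 47203*√4271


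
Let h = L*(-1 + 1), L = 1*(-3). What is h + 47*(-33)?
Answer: -1551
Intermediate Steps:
L = -3
h = 0 (h = -3*(-1 + 1) = -3*0 = 0)
h + 47*(-33) = 0 + 47*(-33) = 0 - 1551 = -1551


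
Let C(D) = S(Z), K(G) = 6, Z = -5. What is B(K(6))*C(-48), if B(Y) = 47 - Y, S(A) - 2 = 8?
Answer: 410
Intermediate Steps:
S(A) = 10 (S(A) = 2 + 8 = 10)
C(D) = 10
B(K(6))*C(-48) = (47 - 1*6)*10 = (47 - 6)*10 = 41*10 = 410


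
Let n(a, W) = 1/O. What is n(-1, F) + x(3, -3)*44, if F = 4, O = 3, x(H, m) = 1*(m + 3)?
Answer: ⅓ ≈ 0.33333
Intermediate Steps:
x(H, m) = 3 + m (x(H, m) = 1*(3 + m) = 3 + m)
n(a, W) = ⅓ (n(a, W) = 1/3 = ⅓)
n(-1, F) + x(3, -3)*44 = ⅓ + (3 - 3)*44 = ⅓ + 0*44 = ⅓ + 0 = ⅓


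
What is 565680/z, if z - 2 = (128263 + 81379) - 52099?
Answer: 37712/10503 ≈ 3.5906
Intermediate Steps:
z = 157545 (z = 2 + ((128263 + 81379) - 52099) = 2 + (209642 - 52099) = 2 + 157543 = 157545)
565680/z = 565680/157545 = 565680*(1/157545) = 37712/10503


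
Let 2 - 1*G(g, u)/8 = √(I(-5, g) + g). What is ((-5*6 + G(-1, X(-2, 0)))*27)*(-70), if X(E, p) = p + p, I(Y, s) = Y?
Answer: 26460 + 15120*I*√6 ≈ 26460.0 + 37036.0*I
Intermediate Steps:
X(E, p) = 2*p
G(g, u) = 16 - 8*√(-5 + g)
((-5*6 + G(-1, X(-2, 0)))*27)*(-70) = ((-5*6 + (16 - 8*√(-5 - 1)))*27)*(-70) = ((-30 + (16 - 8*I*√6))*27)*(-70) = ((-14 - 8*I*√6)*27)*(-70) = (-378 - 216*I*√6)*(-70) = 26460 + 15120*I*√6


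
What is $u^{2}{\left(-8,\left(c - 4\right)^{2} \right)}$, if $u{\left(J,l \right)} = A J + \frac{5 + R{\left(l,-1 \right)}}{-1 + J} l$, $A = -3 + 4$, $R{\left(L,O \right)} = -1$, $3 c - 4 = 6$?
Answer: $\frac{440896}{6561} \approx 67.199$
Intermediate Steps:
$c = \frac{10}{3}$ ($c = \frac{4}{3} + \frac{1}{3} \cdot 6 = \frac{4}{3} + 2 = \frac{10}{3} \approx 3.3333$)
$A = 1$
$u{\left(J,l \right)} = J + \frac{4 l}{-1 + J}$ ($u{\left(J,l \right)} = 1 J + \frac{5 - 1}{-1 + J} l = J + \frac{4}{-1 + J} l = J + \frac{4 l}{-1 + J}$)
$u^{2}{\left(-8,\left(c - 4\right)^{2} \right)} = \left(\frac{\left(-8\right)^{2} - -8 + 4 \left(\frac{10}{3} - 4\right)^{2}}{-1 - 8}\right)^{2} = \left(\frac{64 + 8 + 4 \left(- \frac{2}{3}\right)^{2}}{-9}\right)^{2} = \left(- \frac{64 + 8 + 4 \cdot \frac{4}{9}}{9}\right)^{2} = \left(- \frac{64 + 8 + \frac{16}{9}}{9}\right)^{2} = \left(\left(- \frac{1}{9}\right) \frac{664}{9}\right)^{2} = \left(- \frac{664}{81}\right)^{2} = \frac{440896}{6561}$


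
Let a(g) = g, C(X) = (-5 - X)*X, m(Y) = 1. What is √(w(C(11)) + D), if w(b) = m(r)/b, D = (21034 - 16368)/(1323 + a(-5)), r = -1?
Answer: √2971720301/28996 ≈ 1.8800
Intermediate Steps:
C(X) = X*(-5 - X)
D = 2333/659 (D = (21034 - 16368)/(1323 - 5) = 4666/1318 = 4666*(1/1318) = 2333/659 ≈ 3.5402)
w(b) = 1/b
√(w(C(11)) + D) = √(1/(-1*11*(5 + 11)) + 2333/659) = √(1/(-1*11*16) + 2333/659) = √(1/(-176) + 2333/659) = √(-1/176 + 2333/659) = √(409949/115984) = √2971720301/28996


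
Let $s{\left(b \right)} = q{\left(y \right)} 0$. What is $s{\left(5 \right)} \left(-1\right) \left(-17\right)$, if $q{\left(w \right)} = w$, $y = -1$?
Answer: $0$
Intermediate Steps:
$s{\left(b \right)} = 0$ ($s{\left(b \right)} = \left(-1\right) 0 = 0$)
$s{\left(5 \right)} \left(-1\right) \left(-17\right) = 0 \left(-1\right) \left(-17\right) = 0 \left(-17\right) = 0$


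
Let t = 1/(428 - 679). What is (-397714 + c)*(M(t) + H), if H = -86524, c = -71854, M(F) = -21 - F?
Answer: 10200328932992/251 ≈ 4.0639e+10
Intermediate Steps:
t = -1/251 (t = 1/(-251) = -1/251 ≈ -0.0039841)
(-397714 + c)*(M(t) + H) = (-397714 - 71854)*((-21 - 1*(-1/251)) - 86524) = -469568*((-21 + 1/251) - 86524) = -469568*(-5270/251 - 86524) = -469568*(-21722794/251) = 10200328932992/251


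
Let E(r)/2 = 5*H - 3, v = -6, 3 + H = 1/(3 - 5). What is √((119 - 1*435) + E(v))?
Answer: I*√357 ≈ 18.894*I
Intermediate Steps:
H = -7/2 (H = -3 + 1/(3 - 5) = -3 + 1/(-2) = -3 - ½ = -7/2 ≈ -3.5000)
E(r) = -41 (E(r) = 2*(5*(-7/2) - 3) = 2*(-35/2 - 3) = 2*(-41/2) = -41)
√((119 - 1*435) + E(v)) = √((119 - 1*435) - 41) = √((119 - 435) - 41) = √(-316 - 41) = √(-357) = I*√357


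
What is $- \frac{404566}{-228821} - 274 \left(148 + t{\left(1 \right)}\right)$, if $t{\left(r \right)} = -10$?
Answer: $- \frac{8651775086}{228821} \approx -37810.0$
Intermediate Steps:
$- \frac{404566}{-228821} - 274 \left(148 + t{\left(1 \right)}\right) = - \frac{404566}{-228821} - 274 \left(148 - 10\right) = \left(-404566\right) \left(- \frac{1}{228821}\right) - 274 \cdot 138 = \frac{404566}{228821} - 37812 = - \frac{8651775086}{228821}$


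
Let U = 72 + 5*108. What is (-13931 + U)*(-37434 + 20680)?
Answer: 223146526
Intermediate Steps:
U = 612 (U = 72 + 540 = 612)
(-13931 + U)*(-37434 + 20680) = (-13931 + 612)*(-37434 + 20680) = -13319*(-16754) = 223146526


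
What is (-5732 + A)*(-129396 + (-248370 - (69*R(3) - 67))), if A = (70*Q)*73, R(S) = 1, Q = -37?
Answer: 73589961936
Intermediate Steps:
A = -189070 (A = (70*(-37))*73 = -2590*73 = -189070)
(-5732 + A)*(-129396 + (-248370 - (69*R(3) - 67))) = (-5732 - 189070)*(-129396 + (-248370 - (69*1 - 67))) = -194802*(-129396 + (-248370 - (69 - 67))) = -194802*(-129396 + (-248370 - 1*2)) = -194802*(-129396 + (-248370 - 2)) = -194802*(-129396 - 248372) = -194802*(-377768) = 73589961936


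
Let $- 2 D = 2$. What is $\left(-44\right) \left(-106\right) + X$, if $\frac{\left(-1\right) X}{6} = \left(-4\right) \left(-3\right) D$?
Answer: $4736$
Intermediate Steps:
$D = -1$ ($D = \left(- \frac{1}{2}\right) 2 = -1$)
$X = 72$ ($X = - 6 \left(-4\right) \left(-3\right) \left(-1\right) = - 6 \cdot 12 \left(-1\right) = \left(-6\right) \left(-12\right) = 72$)
$\left(-44\right) \left(-106\right) + X = \left(-44\right) \left(-106\right) + 72 = 4664 + 72 = 4736$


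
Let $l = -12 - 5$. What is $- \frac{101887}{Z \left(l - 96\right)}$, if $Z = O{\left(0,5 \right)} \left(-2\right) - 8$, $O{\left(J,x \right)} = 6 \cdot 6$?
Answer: $- \frac{101887}{9040} \approx -11.271$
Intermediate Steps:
$l = -17$
$O{\left(J,x \right)} = 36$
$Z = -80$ ($Z = 36 \left(-2\right) - 8 = -72 - 8 = -80$)
$- \frac{101887}{Z \left(l - 96\right)} = - \frac{101887}{\left(-80\right) \left(-17 - 96\right)} = - \frac{101887}{\left(-80\right) \left(-113\right)} = - \frac{101887}{9040}$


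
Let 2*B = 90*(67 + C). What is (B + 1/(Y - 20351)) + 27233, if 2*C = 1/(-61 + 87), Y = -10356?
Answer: 48300299235/1596764 ≈ 30249.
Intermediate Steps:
C = 1/52 (C = 1/(2*(-61 + 87)) = (½)/26 = (½)*(1/26) = 1/52 ≈ 0.019231)
B = 156825/52 (B = (90*(67 + 1/52))/2 = (90*(3485/52))/2 = (½)*(156825/26) = 156825/52 ≈ 3015.9)
(B + 1/(Y - 20351)) + 27233 = (156825/52 + 1/(-10356 - 20351)) + 27233 = (156825/52 + 1/(-30707)) + 27233 = (156825/52 - 1/30707) + 27233 = 4815625223/1596764 + 27233 = 48300299235/1596764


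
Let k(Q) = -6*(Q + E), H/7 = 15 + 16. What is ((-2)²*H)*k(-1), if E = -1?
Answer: 10416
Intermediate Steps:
H = 217 (H = 7*(15 + 16) = 7*31 = 217)
k(Q) = 6 - 6*Q (k(Q) = -6*(Q - 1) = -6*(-1 + Q) = 6 - 6*Q)
((-2)²*H)*k(-1) = ((-2)²*217)*(6 - 6*(-1)) = (4*217)*(6 + 6) = 868*12 = 10416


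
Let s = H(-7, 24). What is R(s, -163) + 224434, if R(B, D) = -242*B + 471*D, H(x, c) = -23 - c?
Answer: 159035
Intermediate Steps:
s = -47 (s = -23 - 1*24 = -23 - 24 = -47)
R(s, -163) + 224434 = (-242*(-47) + 471*(-163)) + 224434 = (11374 - 76773) + 224434 = -65399 + 224434 = 159035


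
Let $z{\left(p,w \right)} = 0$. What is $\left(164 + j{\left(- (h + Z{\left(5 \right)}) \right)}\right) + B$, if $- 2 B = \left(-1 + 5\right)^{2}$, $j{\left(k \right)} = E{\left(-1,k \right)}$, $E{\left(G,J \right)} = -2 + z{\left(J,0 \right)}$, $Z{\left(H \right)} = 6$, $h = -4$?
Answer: $154$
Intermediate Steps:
$E{\left(G,J \right)} = -2$ ($E{\left(G,J \right)} = -2 + 0 = -2$)
$j{\left(k \right)} = -2$
$B = -8$ ($B = - \frac{\left(-1 + 5\right)^{2}}{2} = - \frac{4^{2}}{2} = \left(- \frac{1}{2}\right) 16 = -8$)
$\left(164 + j{\left(- (h + Z{\left(5 \right)}) \right)}\right) + B = \left(164 - 2\right) - 8 = 162 - 8 = 154$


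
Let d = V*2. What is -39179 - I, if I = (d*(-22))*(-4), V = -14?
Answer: -36715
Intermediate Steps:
d = -28 (d = -14*2 = -28)
I = -2464 (I = -28*(-22)*(-4) = 616*(-4) = -2464)
-39179 - I = -39179 - 1*(-2464) = -39179 + 2464 = -36715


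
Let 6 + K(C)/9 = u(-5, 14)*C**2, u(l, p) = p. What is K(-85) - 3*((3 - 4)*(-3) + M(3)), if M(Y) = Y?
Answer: 910278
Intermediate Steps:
K(C) = -54 + 126*C**2 (K(C) = -54 + 9*(14*C**2) = -54 + 126*C**2)
K(-85) - 3*((3 - 4)*(-3) + M(3)) = (-54 + 126*(-85)**2) - 3*((3 - 4)*(-3) + 3) = (-54 + 126*7225) - 3*(-1*(-3) + 3) = (-54 + 910350) - 3*(3 + 3) = 910296 - 3*6 = 910296 - 1*18 = 910296 - 18 = 910278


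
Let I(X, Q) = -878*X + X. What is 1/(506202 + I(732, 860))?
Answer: -1/135762 ≈ -7.3658e-6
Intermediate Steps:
I(X, Q) = -877*X
1/(506202 + I(732, 860)) = 1/(506202 - 877*732) = 1/(506202 - 641964) = 1/(-135762) = -1/135762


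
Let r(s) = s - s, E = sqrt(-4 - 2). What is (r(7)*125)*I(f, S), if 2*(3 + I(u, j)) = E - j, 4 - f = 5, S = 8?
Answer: 0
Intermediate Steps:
f = -1 (f = 4 - 1*5 = 4 - 5 = -1)
E = I*sqrt(6) (E = sqrt(-6) = I*sqrt(6) ≈ 2.4495*I)
r(s) = 0
I(u, j) = -3 - j/2 + I*sqrt(6)/2 (I(u, j) = -3 + (I*sqrt(6) - j)/2 = -3 + (-j + I*sqrt(6))/2 = -3 + (-j/2 + I*sqrt(6)/2) = -3 - j/2 + I*sqrt(6)/2)
(r(7)*125)*I(f, S) = (0*125)*(-3 - 1/2*8 + I*sqrt(6)/2) = 0*(-3 - 4 + I*sqrt(6)/2) = 0*(-7 + I*sqrt(6)/2) = 0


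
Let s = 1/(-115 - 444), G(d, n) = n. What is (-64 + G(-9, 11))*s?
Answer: 53/559 ≈ 0.094812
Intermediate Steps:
s = -1/559 (s = 1/(-559) = -1/559 ≈ -0.0017889)
(-64 + G(-9, 11))*s = (-64 + 11)*(-1/559) = -53*(-1/559) = 53/559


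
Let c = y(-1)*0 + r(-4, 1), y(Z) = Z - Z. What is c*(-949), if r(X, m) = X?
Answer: 3796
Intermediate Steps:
y(Z) = 0
c = -4 (c = 0*0 - 4 = 0 - 4 = -4)
c*(-949) = -4*(-949) = 3796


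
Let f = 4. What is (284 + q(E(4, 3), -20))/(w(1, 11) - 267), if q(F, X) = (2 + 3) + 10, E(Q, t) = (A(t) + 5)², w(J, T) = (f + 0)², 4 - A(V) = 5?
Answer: -299/251 ≈ -1.1912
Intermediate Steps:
A(V) = -1 (A(V) = 4 - 1*5 = 4 - 5 = -1)
w(J, T) = 16 (w(J, T) = (4 + 0)² = 4² = 16)
E(Q, t) = 16 (E(Q, t) = (-1 + 5)² = 4² = 16)
q(F, X) = 15 (q(F, X) = 5 + 10 = 15)
(284 + q(E(4, 3), -20))/(w(1, 11) - 267) = (284 + 15)/(16 - 267) = 299/(-251) = 299*(-1/251) = -299/251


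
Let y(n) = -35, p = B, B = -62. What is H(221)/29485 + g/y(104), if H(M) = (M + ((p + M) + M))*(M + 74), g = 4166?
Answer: -23325837/206395 ≈ -113.02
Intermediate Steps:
p = -62
H(M) = (-62 + 3*M)*(74 + M) (H(M) = (M + ((-62 + M) + M))*(M + 74) = (M + (-62 + 2*M))*(74 + M) = (-62 + 3*M)*(74 + M))
H(221)/29485 + g/y(104) = (-4588 + 3*221² + 160*221)/29485 + 4166/(-35) = (-4588 + 3*48841 + 35360)*(1/29485) + 4166*(-1/35) = (-4588 + 146523 + 35360)*(1/29485) - 4166/35 = 177295*(1/29485) - 4166/35 = 35459/5897 - 4166/35 = -23325837/206395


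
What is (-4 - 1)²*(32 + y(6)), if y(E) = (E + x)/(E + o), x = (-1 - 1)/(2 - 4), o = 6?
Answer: 9775/12 ≈ 814.58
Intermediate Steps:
x = 1 (x = -2/(-2) = -2*(-½) = 1)
y(E) = (1 + E)/(6 + E) (y(E) = (E + 1)/(E + 6) = (1 + E)/(6 + E))
(-4 - 1)²*(32 + y(6)) = (-4 - 1)²*(32 + (1 + 6)/(6 + 6)) = (-5)²*(32 + 7/12) = 25*(32 + (1/12)*7) = 25*(32 + 7/12) = 25*(391/12) = 9775/12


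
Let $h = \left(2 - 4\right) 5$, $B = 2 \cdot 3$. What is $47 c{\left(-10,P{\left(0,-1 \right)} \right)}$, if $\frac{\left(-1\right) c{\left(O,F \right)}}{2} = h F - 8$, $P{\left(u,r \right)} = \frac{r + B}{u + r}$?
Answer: $-3948$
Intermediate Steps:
$B = 6$
$P{\left(u,r \right)} = \frac{6 + r}{r + u}$ ($P{\left(u,r \right)} = \frac{r + 6}{u + r} = \frac{6 + r}{r + u}$)
$h = -10$ ($h = \left(-2\right) 5 = -10$)
$c{\left(O,F \right)} = 16 + 20 F$ ($c{\left(O,F \right)} = - 2 \left(- 10 F - 8\right) = - 2 \left(-8 - 10 F\right) = 16 + 20 F$)
$47 c{\left(-10,P{\left(0,-1 \right)} \right)} = 47 \left(16 + 20 \frac{6 - 1}{-1 + 0}\right) = 47 \left(16 + 20 \frac{1}{-1} \cdot 5\right) = 47 \left(16 + 20 \left(\left(-1\right) 5\right)\right) = 47 \left(16 + 20 \left(-5\right)\right) = 47 \left(16 - 100\right) = 47 \left(-84\right) = -3948$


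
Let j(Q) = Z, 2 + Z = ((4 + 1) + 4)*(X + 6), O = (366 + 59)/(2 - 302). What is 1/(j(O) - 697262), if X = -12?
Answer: -1/697318 ≈ -1.4341e-6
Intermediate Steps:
O = -17/12 (O = 425/(-300) = 425*(-1/300) = -17/12 ≈ -1.4167)
Z = -56 (Z = -2 + ((4 + 1) + 4)*(-12 + 6) = -2 + (5 + 4)*(-6) = -2 + 9*(-6) = -2 - 54 = -56)
j(Q) = -56
1/(j(O) - 697262) = 1/(-56 - 697262) = 1/(-697318) = -1/697318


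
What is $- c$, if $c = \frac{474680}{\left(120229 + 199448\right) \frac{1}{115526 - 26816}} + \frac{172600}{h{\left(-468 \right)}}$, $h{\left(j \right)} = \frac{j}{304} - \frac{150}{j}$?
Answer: $\frac{3801028098800}{384997667} \approx 9872.9$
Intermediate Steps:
$h{\left(j \right)} = - \frac{150}{j} + \frac{j}{304}$ ($h{\left(j \right)} = j \frac{1}{304} - \frac{150}{j} = \frac{j}{304} - \frac{150}{j} = - \frac{150}{j} + \frac{j}{304}$)
$c = - \frac{3801028098800}{384997667}$ ($c = \frac{474680}{\left(120229 + 199448\right) \frac{1}{115526 - 26816}} + \frac{172600}{- \frac{150}{-468} + \frac{1}{304} \left(-468\right)} = \frac{474680}{319677 \cdot \frac{1}{88710}} + \frac{172600}{\left(-150\right) \left(- \frac{1}{468}\right) - \frac{117}{76}} = \frac{474680}{319677 \cdot \frac{1}{88710}} + \frac{172600}{\frac{25}{78} - \frac{117}{76}} = \frac{474680}{\frac{106559}{29570}} + \frac{172600}{- \frac{3613}{2964}} = 474680 \cdot \frac{29570}{106559} + 172600 \left(- \frac{2964}{3613}\right) = \frac{14036287600}{106559} - \frac{511586400}{3613} = - \frac{3801028098800}{384997667} \approx -9872.9$)
$- c = \left(-1\right) \left(- \frac{3801028098800}{384997667}\right) = \frac{3801028098800}{384997667}$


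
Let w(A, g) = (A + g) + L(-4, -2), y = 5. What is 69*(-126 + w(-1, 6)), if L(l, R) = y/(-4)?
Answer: -33741/4 ≈ -8435.3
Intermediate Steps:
L(l, R) = -5/4 (L(l, R) = 5/(-4) = 5*(-1/4) = -5/4)
w(A, g) = -5/4 + A + g (w(A, g) = (A + g) - 5/4 = -5/4 + A + g)
69*(-126 + w(-1, 6)) = 69*(-126 + (-5/4 - 1 + 6)) = 69*(-126 + 15/4) = 69*(-489/4) = -33741/4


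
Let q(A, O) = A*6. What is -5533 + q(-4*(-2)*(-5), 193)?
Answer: -5773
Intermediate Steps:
q(A, O) = 6*A
-5533 + q(-4*(-2)*(-5), 193) = -5533 + 6*(-4*(-2)*(-5)) = -5533 + 6*(8*(-5)) = -5533 + 6*(-40) = -5533 - 240 = -5773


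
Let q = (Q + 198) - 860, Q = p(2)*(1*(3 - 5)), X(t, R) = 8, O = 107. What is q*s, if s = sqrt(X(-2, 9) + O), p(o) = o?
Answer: -666*sqrt(115) ≈ -7142.1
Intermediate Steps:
s = sqrt(115) (s = sqrt(8 + 107) = sqrt(115) ≈ 10.724)
Q = -4 (Q = 2*(1*(3 - 5)) = 2*(1*(-2)) = 2*(-2) = -4)
q = -666 (q = (-4 + 198) - 860 = 194 - 860 = -666)
q*s = -666*sqrt(115)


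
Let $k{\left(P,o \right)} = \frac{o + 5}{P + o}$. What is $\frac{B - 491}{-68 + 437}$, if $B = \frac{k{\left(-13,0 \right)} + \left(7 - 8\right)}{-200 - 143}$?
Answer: $- \frac{2189351}{1645371} \approx -1.3306$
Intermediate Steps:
$k{\left(P,o \right)} = \frac{5 + o}{P + o}$
$B = \frac{18}{4459}$ ($B = \frac{\frac{5 + 0}{-13 + 0} + \left(7 - 8\right)}{-200 - 143} = \frac{\frac{1}{-13} \cdot 5 + \left(7 - 8\right)}{-200 - 143} = \frac{\left(- \frac{1}{13}\right) 5 - 1}{-343} = \left(- \frac{5}{13} - 1\right) \left(- \frac{1}{343}\right) = \left(- \frac{18}{13}\right) \left(- \frac{1}{343}\right) = \frac{18}{4459} \approx 0.0040368$)
$\frac{B - 491}{-68 + 437} = \frac{\frac{18}{4459} - 491}{-68 + 437} = - \frac{2189351}{4459 \cdot 369} = \left(- \frac{2189351}{4459}\right) \frac{1}{369} = - \frac{2189351}{1645371}$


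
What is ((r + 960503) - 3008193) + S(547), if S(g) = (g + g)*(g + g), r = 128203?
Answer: -722651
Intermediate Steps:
S(g) = 4*g**2 (S(g) = (2*g)*(2*g) = 4*g**2)
((r + 960503) - 3008193) + S(547) = ((128203 + 960503) - 3008193) + 4*547**2 = (1088706 - 3008193) + 4*299209 = -1919487 + 1196836 = -722651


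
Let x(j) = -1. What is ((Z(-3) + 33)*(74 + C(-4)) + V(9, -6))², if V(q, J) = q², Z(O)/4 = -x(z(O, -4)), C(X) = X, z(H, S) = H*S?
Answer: 7134241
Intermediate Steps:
Z(O) = 4 (Z(O) = 4*(-1*(-1)) = 4*1 = 4)
((Z(-3) + 33)*(74 + C(-4)) + V(9, -6))² = ((4 + 33)*(74 - 4) + 9²)² = (37*70 + 81)² = (2590 + 81)² = 2671² = 7134241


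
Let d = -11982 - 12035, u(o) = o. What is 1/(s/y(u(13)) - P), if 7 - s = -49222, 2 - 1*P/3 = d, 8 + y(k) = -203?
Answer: -211/15253256 ≈ -1.3833e-5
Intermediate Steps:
y(k) = -211 (y(k) = -8 - 203 = -211)
d = -24017
P = 72057 (P = 6 - 3*(-24017) = 6 + 72051 = 72057)
s = 49229 (s = 7 - 1*(-49222) = 7 + 49222 = 49229)
1/(s/y(u(13)) - P) = 1/(49229/(-211) - 1*72057) = 1/(49229*(-1/211) - 72057) = 1/(-49229/211 - 72057) = 1/(-15253256/211) = -211/15253256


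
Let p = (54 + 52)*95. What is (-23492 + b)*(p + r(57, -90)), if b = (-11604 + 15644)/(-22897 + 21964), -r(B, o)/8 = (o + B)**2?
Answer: -29770179208/933 ≈ -3.1908e+7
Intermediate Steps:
r(B, o) = -8*(B + o)**2 (r(B, o) = -8*(o + B)**2 = -8*(B + o)**2)
p = 10070 (p = 106*95 = 10070)
b = -4040/933 (b = 4040/(-933) = 4040*(-1/933) = -4040/933 ≈ -4.3301)
(-23492 + b)*(p + r(57, -90)) = (-23492 - 4040/933)*(10070 - 8*(57 - 90)**2) = -21922076*(10070 - 8*(-33)**2)/933 = -21922076*(10070 - 8*1089)/933 = -21922076*(10070 - 8712)/933 = -21922076/933*1358 = -29770179208/933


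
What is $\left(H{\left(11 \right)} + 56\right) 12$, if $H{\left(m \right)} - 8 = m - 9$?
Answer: $792$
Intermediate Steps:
$H{\left(m \right)} = -1 + m$ ($H{\left(m \right)} = 8 + \left(m - 9\right) = 8 + \left(-9 + m\right) = -1 + m$)
$\left(H{\left(11 \right)} + 56\right) 12 = \left(\left(-1 + 11\right) + 56\right) 12 = \left(10 + 56\right) 12 = 66 \cdot 12 = 792$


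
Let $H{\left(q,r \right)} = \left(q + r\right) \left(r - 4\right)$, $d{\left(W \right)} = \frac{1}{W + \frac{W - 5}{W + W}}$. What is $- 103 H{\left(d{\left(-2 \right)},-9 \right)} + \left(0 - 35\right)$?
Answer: $-17442$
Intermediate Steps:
$d{\left(W \right)} = \frac{1}{W + \frac{-5 + W}{2 W}}$
$H{\left(q,r \right)} = \left(-4 + r\right) \left(q + r\right)$ ($H{\left(q,r \right)} = \left(q + r\right) \left(-4 + r\right) = \left(-4 + r\right) \left(q + r\right)$)
$- 103 H{\left(d{\left(-2 \right)},-9 \right)} + \left(0 - 35\right) = - 103 \left(\left(-9\right)^{2} - 4 \cdot 2 \left(-2\right) \frac{1}{-5 - 2 + 2 \left(-2\right)^{2}} - -36 + 2 \left(-2\right) \frac{1}{-5 - 2 + 2 \left(-2\right)^{2}} \left(-9\right)\right) + \left(0 - 35\right) = - 103 \left(81 - 4 \cdot 2 \left(-2\right) \frac{1}{-5 - 2 + 2 \cdot 4} + 36 + 2 \left(-2\right) \frac{1}{-5 - 2 + 2 \cdot 4} \left(-9\right)\right) - 35 = - 103 \left(81 - 4 \cdot 2 \left(-2\right) \frac{1}{-5 - 2 + 8} + 36 + 2 \left(-2\right) \frac{1}{-5 - 2 + 8} \left(-9\right)\right) - 35 = - 103 \left(81 - 4 \cdot 2 \left(-2\right) 1^{-1} + 36 + 2 \left(-2\right) 1^{-1} \left(-9\right)\right) - 35 = - 103 \left(81 - 4 \cdot 2 \left(-2\right) 1 + 36 + 2 \left(-2\right) 1 \left(-9\right)\right) - 35 = - 103 \left(81 - -16 + 36 - -36\right) - 35 = - 103 \left(81 + 16 + 36 + 36\right) - 35 = \left(-103\right) 169 - 35 = -17407 - 35 = -17442$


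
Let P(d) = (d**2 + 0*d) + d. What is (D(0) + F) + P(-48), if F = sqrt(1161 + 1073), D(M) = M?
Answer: 2256 + sqrt(2234) ≈ 2303.3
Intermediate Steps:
F = sqrt(2234) ≈ 47.265
P(d) = d + d**2 (P(d) = (d**2 + 0) + d = d**2 + d = d + d**2)
(D(0) + F) + P(-48) = (0 + sqrt(2234)) - 48*(1 - 48) = sqrt(2234) - 48*(-47) = sqrt(2234) + 2256 = 2256 + sqrt(2234)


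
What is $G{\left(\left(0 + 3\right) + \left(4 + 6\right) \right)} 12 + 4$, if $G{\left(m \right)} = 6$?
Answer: $76$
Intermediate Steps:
$G{\left(\left(0 + 3\right) + \left(4 + 6\right) \right)} 12 + 4 = 6 \cdot 12 + 4 = 72 + 4 = 76$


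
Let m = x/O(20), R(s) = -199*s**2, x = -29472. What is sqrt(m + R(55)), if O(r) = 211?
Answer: I*sqrt(26806747567)/211 ≈ 775.96*I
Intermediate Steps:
m = -29472/211 ≈ -139.68
sqrt(m + R(55)) = sqrt(-29472/211 - 199*55**2) = sqrt(-29472/211 - 199*3025) = sqrt(-29472/211 - 601975) = sqrt(-127046197/211) = I*sqrt(26806747567)/211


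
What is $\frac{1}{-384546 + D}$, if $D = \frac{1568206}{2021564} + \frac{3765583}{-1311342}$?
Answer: $- \frac{331370222361}{127427788017113026} \approx -2.6005 \cdot 10^{-6}$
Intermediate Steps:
$D = - \frac{694489079920}{331370222361}$ ($D = 1568206 \cdot \frac{1}{2021564} + 3765583 \left(- \frac{1}{1311342}\right) = \frac{784103}{1010782} - \frac{3765583}{1311342} = - \frac{694489079920}{331370222361} \approx -2.0958$)
$\frac{1}{-384546 + D} = \frac{1}{-384546 - \frac{694489079920}{331370222361}} = \frac{1}{- \frac{127427788017113026}{331370222361}} = - \frac{331370222361}{127427788017113026}$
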